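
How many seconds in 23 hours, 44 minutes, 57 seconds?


Hours: 23 × 3600 = 82800
Minutes: 44 × 60 = 2640
Seconds: 57
Total = 82800 + 2640 + 57 = 85497

85497 seconds


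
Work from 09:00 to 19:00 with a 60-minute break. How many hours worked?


9h 0m (540 minutes)

Total time = (19×60+0) - (9×60+0)
= 1140 - 540 = 600 min
Minus break: 600 - 60 = 540 min
= 9h 0m


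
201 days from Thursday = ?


Tuesday

Start: Thursday (index 3)
(3 + 201) mod 7
= 204 mod 7
= 1
Index 1 → Tuesday


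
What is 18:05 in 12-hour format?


Hour: 18
18 - 12 = 6 → PM

6:05 PM


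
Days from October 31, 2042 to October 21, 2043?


355 days

From October 31, 2042 to October 21, 2043
Rest of October 2042: 31 - 31 = 0
Full months: November 30, December 31, January 31, February 2043 28, March 31, April 30, May 31, June 30, July 31, August 31, September 30
Days into October 2043: 21
Total = 0 + 30 + 31 + 31 + 28 + 31 + 30 + 31 + 30 + 31 + 31 + 30 + 21 = 355 days


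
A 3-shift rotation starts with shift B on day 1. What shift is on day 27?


Shift A

Shifts: A, B, C
Start: B (index 1)
Day 27: (1 + 27 - 1) mod 3
= 27 mod 3
= 0
Index 0 → shift A


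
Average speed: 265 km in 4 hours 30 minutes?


Distance: 265 km
Time: 4h 30m = 270 min = 270/60 = 9/2 hours
Speed = 265 ÷ (9/2) = 265 × 2 / 9 = 530/9 ≈ 58.9 km/h

58.9 km/h


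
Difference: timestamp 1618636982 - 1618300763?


336219 seconds (93.4 hours / 3.89 days)

Difference = 1618636982 - 1618300763 = 336219 seconds
In hours: 336219 / 3600 ≈ 93.4
In days: 336219 / 86400 ≈ 3.89


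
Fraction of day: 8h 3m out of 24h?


0.3354 (33.54%)

Total minutes: 8×60 + 3 = 483
Day = 24×60 = 1440 minutes
Fraction = 483/1440 ≈ 0.3354
As a percentage: 483/1440 × 100 ≈ 33.54%


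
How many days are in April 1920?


Month: April (month 4)
April has 30 days

30 days


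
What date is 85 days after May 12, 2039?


Start: May 12, 2039
Add 85 days
May 12 → June 1: 31 - 12 + 1 = 20 days (85 - 20 = 65 left)
June 1 → July 1: 30 - 1 + 1 = 30 days (65 - 30 = 35 left)
July 1 → August 1: 31 - 1 + 1 = 31 days (35 - 31 = 4 left)
August 1 + 4 = August 5, 2039

August 5, 2039


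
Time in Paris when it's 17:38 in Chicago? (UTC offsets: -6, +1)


00:38 (next day)

Time difference = UTC+1 - UTC-6 = +7 hours
New hour = (17 + 7) mod 24
= 24 mod 24 = 0
Minutes unchanged → 00:38; 24 ≥ 24 → next day


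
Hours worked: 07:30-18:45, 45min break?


10h 30m (630 minutes)

Total time = (18×60+45) - (7×60+30)
= 1125 - 450 = 675 min
Minus break: 675 - 45 = 630 min
= 10h 30m


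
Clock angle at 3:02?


79.0°

Hour hand = 3×30 + 2×0.5 = 91.0°
Minute hand = 2×6 = 12°
Difference = |91.0 - 12| = 79.0°


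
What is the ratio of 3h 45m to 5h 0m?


3:4 (0.75)

Duration 1: 225 minutes
Duration 2: 300 minutes
Ratio = 225:300
GCD = 75
Simplified = 3:4
As a decimal: 3/4 = 0.75


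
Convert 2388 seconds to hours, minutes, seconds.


Hours: 2388 ÷ 3600 = 0 remainder 2388
Minutes: 2388 ÷ 60 = 39 remainder 48
Seconds: 48

0h 39m 48s


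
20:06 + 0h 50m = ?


20:56

Start: 1206 minutes from midnight
Add: 50 minutes
Total: 1256 minutes
Hours: 1256 ÷ 60 = 20 remainder 56


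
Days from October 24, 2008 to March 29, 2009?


From October 24, 2008 to March 29, 2009
Rest of October 2008: 31 - 24 = 7
Full months: November 30, December 31, January 31, February 2009 28
Days into March 2009: 29
Total = 7 + 30 + 31 + 31 + 28 + 29 = 156 days

156 days


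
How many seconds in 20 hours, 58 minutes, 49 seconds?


Hours: 20 × 3600 = 72000
Minutes: 58 × 60 = 3480
Seconds: 49
Total = 72000 + 3480 + 49 = 75529

75529 seconds


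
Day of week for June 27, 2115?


Zeller's congruence:
q=27, m=6, k=15, j=21
h = (27 + ⌊13×7/5⌋ + 15 + ⌊15/4⌋ + ⌊21/4⌋ - 2×21) mod 7
= (27 + 18 + 15 + 3 + 5 - 42) mod 7
= 26 mod 7 = 5
h=5 → Thursday

Thursday


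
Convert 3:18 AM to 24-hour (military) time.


03:18

Input: 3:18 AM
AM hour stays: 3


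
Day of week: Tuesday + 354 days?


Saturday

Start: Tuesday (index 1)
(1 + 354) mod 7
= 355 mod 7
= 5
Index 5 → Saturday


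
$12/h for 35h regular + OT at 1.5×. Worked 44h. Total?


Regular: 35h × $12 = $420.00
Overtime: 44 - 35 = 9h
OT pay: 9h × $12 × 1.5 = $162.00
Total = $420.00 + $162.00 = $582.00

$582.00


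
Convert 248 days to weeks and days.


35 weeks 3 days

Weeks: 248 ÷ 7 = 35 remainder 3


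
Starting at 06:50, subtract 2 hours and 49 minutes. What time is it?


Start: 410 minutes from midnight
Subtract: 169 minutes
Remaining: 410 - 169 = 241
Hours: 4, Minutes: 1

04:01


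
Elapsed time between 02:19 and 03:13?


End time in minutes: 3×60 + 13 = 193
Start time in minutes: 2×60 + 19 = 139
Difference = 193 - 139 = 54 minutes
= 0 hours 54 minutes

0h 54m


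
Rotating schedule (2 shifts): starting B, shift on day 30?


Shifts: A, B
Start: B (index 1)
Day 30: (1 + 30 - 1) mod 2
= 30 mod 2
= 0
Index 0 → shift A

Shift A


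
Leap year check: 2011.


Rules: divisible by 4 AND (not by 100 OR by 400)
2011 ÷ 4 = 502 remainder 3 → not divisible by 4
Not divisible by 4 → not a leap year

No


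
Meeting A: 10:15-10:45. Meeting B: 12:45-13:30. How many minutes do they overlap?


Meeting A: 615-645 (in minutes from midnight)
Meeting B: 765-810
Overlap start = max(615, 765) = 765
Overlap end = min(645, 810) = 645
Overlap = max(0, 645 - 765) = 0 min

0 minutes


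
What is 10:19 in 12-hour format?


Hour: 10
10 < 12 → AM

10:19 AM


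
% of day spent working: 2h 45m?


11.5%

Time: 165 minutes
Day: 1440 minutes
Percentage = (165/1440) × 100 ≈ 11.5%


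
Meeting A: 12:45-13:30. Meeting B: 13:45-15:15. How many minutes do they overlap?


Meeting A: 765-810 (in minutes from midnight)
Meeting B: 825-915
Overlap start = max(765, 825) = 825
Overlap end = min(810, 915) = 810
Overlap = max(0, 810 - 825) = 0 min

0 minutes


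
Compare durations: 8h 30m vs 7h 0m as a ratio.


Duration 1: 510 minutes
Duration 2: 420 minutes
Ratio = 510:420
GCD = 30
Simplified = 17:14
As a decimal: 17/14 ≈ 1.21

17:14 (1.21)


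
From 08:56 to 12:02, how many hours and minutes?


End time in minutes: 12×60 + 2 = 722
Start time in minutes: 8×60 + 56 = 536
Difference = 722 - 536 = 186 minutes
= 3 hours 6 minutes

3h 6m


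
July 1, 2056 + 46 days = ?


August 16, 2056

Start: July 1, 2056
Add 46 days
July 1 → August 1: 31 - 1 + 1 = 31 days (46 - 31 = 15 left)
August 1 + 15 = August 16, 2056


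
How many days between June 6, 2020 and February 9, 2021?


From June 6, 2020 to February 9, 2021
Rest of June 2020: 30 - 6 = 24
Full months: July 31, August 31, September 30, October 31, November 30, December 31, January 31
Days into February 2021: 9
Total = 24 + 31 + 31 + 30 + 31 + 30 + 31 + 31 + 9 = 248 days

248 days


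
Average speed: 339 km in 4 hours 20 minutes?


Distance: 339 km
Time: 4h 20m = 260 min = 260/60 = 13/3 hours
Speed = 339 ÷ (13/3) = 339 × 3 / 13 = 1017/13 ≈ 78.2 km/h

78.2 km/h


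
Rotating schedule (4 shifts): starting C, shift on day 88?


Shifts: A, B, C, D
Start: C (index 2)
Day 88: (2 + 88 - 1) mod 4
= 89 mod 4
= 1
Index 1 → shift B

Shift B


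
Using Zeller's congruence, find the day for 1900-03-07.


Zeller's congruence:
q=7, m=3, k=0, j=19
h = (7 + ⌊13×4/5⌋ + 0 + ⌊0/4⌋ + ⌊19/4⌋ - 2×19) mod 7
= (7 + 10 + 0 + 0 + 4 - 38) mod 7
= -17 mod 7 = 4
h=4 → Wednesday

Wednesday


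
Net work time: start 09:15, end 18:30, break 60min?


Total time = (18×60+30) - (9×60+15)
= 1110 - 555 = 555 min
Minus break: 555 - 60 = 495 min
= 8h 15m

8h 15m (495 minutes)


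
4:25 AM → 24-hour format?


Input: 4:25 AM
AM hour stays: 4

04:25


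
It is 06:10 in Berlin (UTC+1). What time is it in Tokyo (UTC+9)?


14:10

Time difference = UTC+9 - UTC+1 = +8 hours
New hour = (6 + 8) mod 24
= 14 mod 24 = 14
Minutes unchanged → 14:10


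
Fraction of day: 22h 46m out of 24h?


Total minutes: 22×60 + 46 = 1366
Day = 24×60 = 1440 minutes
Fraction = 1366/1440 ≈ 0.9486
As a percentage: 1366/1440 × 100 ≈ 94.86%

0.9486 (94.86%)


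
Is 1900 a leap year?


Rules: divisible by 4 AND (not by 100 OR by 400)
1900 ÷ 4 = 475 exactly → divisible by 4
1900 ÷ 100 = 19 exactly → divisible by 100
1900 ÷ 400 = 4 remainder 300 → not divisible by 400
Divisible by 100 but not by 400 → not a leap year

No


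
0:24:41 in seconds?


Hours: 0 × 3600 = 0
Minutes: 24 × 60 = 1440
Seconds: 41
Total = 0 + 1440 + 41 = 1481

1481 seconds


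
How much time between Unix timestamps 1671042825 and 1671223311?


180486 seconds (50.1 hours / 2.09 days)

Difference = 1671223311 - 1671042825 = 180486 seconds
In hours: 180486 / 3600 ≈ 50.1
In days: 180486 / 86400 ≈ 2.09


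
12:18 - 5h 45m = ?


06:33

Start: 738 minutes from midnight
Subtract: 345 minutes
Remaining: 738 - 345 = 393
Hours: 6, Minutes: 33


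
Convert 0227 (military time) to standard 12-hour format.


Hour: 2
2 < 12 → AM

2:27 AM


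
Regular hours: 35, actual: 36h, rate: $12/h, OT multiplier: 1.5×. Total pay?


Regular: 35h × $12 = $420.00
Overtime: 36 - 35 = 1h
OT pay: 1h × $12 × 1.5 = $18.00
Total = $420.00 + $18.00 = $438.00

$438.00


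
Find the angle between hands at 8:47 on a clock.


Hour hand = 8×30 + 47×0.5 = 263.5°
Minute hand = 47×6 = 282°
Difference = |263.5 - 282| = 18.5°

18.5°


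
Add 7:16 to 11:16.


Start: 676 minutes from midnight
Add: 436 minutes
Total: 1112 minutes
Hours: 1112 ÷ 60 = 18 remainder 32

18:32


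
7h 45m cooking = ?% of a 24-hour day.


Time: 465 minutes
Day: 1440 minutes
Percentage = (465/1440) × 100 ≈ 32.3%

32.3%


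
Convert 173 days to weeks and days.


Weeks: 173 ÷ 7 = 24 remainder 5

24 weeks 5 days


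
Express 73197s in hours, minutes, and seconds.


20h 19m 57s

Hours: 73197 ÷ 3600 = 20 remainder 1197
Minutes: 1197 ÷ 60 = 19 remainder 57
Seconds: 57


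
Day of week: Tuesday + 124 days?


Sunday

Start: Tuesday (index 1)
(1 + 124) mod 7
= 125 mod 7
= 6
Index 6 → Sunday


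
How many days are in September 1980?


Month: September (month 9)
September has 30 days

30 days


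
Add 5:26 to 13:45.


Start: 825 minutes from midnight
Add: 326 minutes
Total: 1151 minutes
Hours: 1151 ÷ 60 = 19 remainder 11

19:11


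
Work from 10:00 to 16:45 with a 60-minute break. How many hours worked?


Total time = (16×60+45) - (10×60+0)
= 1005 - 600 = 405 min
Minus break: 405 - 60 = 345 min
= 5h 45m

5h 45m (345 minutes)


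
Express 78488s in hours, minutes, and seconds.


Hours: 78488 ÷ 3600 = 21 remainder 2888
Minutes: 2888 ÷ 60 = 48 remainder 8
Seconds: 8

21h 48m 8s


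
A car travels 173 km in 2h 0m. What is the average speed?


86.5 km/h

Distance: 173 km
Time: 2 hours
Speed = 173 / 2 = 86.5 km/h


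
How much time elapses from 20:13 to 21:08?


End time in minutes: 21×60 + 8 = 1268
Start time in minutes: 20×60 + 13 = 1213
Difference = 1268 - 1213 = 55 minutes
= 0 hours 55 minutes

0h 55m


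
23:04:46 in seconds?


Hours: 23 × 3600 = 82800
Minutes: 4 × 60 = 240
Seconds: 46
Total = 82800 + 240 + 46 = 83086

83086 seconds


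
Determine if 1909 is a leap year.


No

Rules: divisible by 4 AND (not by 100 OR by 400)
1909 ÷ 4 = 477 remainder 1 → not divisible by 4
Not divisible by 4 → not a leap year


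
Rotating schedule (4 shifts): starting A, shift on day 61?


Shifts: A, B, C, D
Start: A (index 0)
Day 61: (0 + 61 - 1) mod 4
= 60 mod 4
= 0
Index 0 → shift A

Shift A


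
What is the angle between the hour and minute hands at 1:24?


Hour hand = 1×30 + 24×0.5 = 42.0°
Minute hand = 24×6 = 144°
Difference = |42.0 - 144| = 102.0°

102.0°


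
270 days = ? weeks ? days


38 weeks 4 days

Weeks: 270 ÷ 7 = 38 remainder 4


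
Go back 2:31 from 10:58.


Start: 658 minutes from midnight
Subtract: 151 minutes
Remaining: 658 - 151 = 507
Hours: 8, Minutes: 27

08:27


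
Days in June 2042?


30 days

Month: June (month 6)
June has 30 days


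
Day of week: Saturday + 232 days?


Start: Saturday (index 5)
(5 + 232) mod 7
= 237 mod 7
= 6
Index 6 → Sunday

Sunday


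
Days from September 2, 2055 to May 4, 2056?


245 days

From September 2, 2055 to May 4, 2056
Rest of September 2055: 30 - 2 = 28
Full months: October 31, November 30, December 31, January 31, February 2056 29, March 31, April 30
Days into May 2056: 4
Total = 28 + 31 + 30 + 31 + 31 + 29 + 31 + 30 + 4 = 245 days


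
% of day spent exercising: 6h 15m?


26.0%

Time: 375 minutes
Day: 1440 minutes
Percentage = (375/1440) × 100 ≈ 26.0%


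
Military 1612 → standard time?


4:12 PM

Hour: 16
16 - 12 = 4 → PM


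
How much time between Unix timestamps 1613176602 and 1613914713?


738111 seconds (205.0 hours / 8.54 days)

Difference = 1613914713 - 1613176602 = 738111 seconds
In hours: 738111 / 3600 ≈ 205.0
In days: 738111 / 86400 ≈ 8.54


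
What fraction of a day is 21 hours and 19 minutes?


Total minutes: 21×60 + 19 = 1279
Day = 24×60 = 1440 minutes
Fraction = 1279/1440 ≈ 0.8882
As a percentage: 1279/1440 × 100 ≈ 88.82%

0.8882 (88.82%)


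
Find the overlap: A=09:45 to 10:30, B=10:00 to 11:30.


Meeting A: 585-630 (in minutes from midnight)
Meeting B: 600-690
Overlap start = max(585, 600) = 600
Overlap end = min(630, 690) = 630
Overlap = max(0, 630 - 600) = 30 min

30 minutes


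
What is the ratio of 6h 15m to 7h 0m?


Duration 1: 375 minutes
Duration 2: 420 minutes
Ratio = 375:420
GCD = 15
Simplified = 25:28
As a decimal: 25/28 ≈ 0.89

25:28 (0.89)


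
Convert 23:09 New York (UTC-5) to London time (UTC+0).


Time difference = UTC+0 - UTC-5 = +5 hours
New hour = (23 + 5) mod 24
= 28 mod 24 = 4
Minutes unchanged → 04:09; 28 ≥ 24 → next day

04:09 (next day)


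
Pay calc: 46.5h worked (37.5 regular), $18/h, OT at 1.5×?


Regular: 37.5h × $18 = $675.00
Overtime: 46.5 - 37.5 = 9.0h
OT pay: 9.0h × $18 × 1.5 = $243.00
Total = $675.00 + $243.00 = $918.00

$918.00


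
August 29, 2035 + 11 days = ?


Start: August 29, 2035
Add 11 days
August 29 → September 1: 31 - 29 + 1 = 3 days (11 - 3 = 8 left)
September 1 + 8 = September 9, 2035

September 9, 2035


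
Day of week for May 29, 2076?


Zeller's congruence:
q=29, m=5, k=76, j=20
h = (29 + ⌊13×6/5⌋ + 76 + ⌊76/4⌋ + ⌊20/4⌋ - 2×20) mod 7
= (29 + 15 + 76 + 19 + 5 - 40) mod 7
= 104 mod 7 = 6
h=6 → Friday

Friday


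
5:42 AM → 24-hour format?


05:42

Input: 5:42 AM
AM hour stays: 5


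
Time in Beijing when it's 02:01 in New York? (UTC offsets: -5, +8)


15:01

Time difference = UTC+8 - UTC-5 = +13 hours
New hour = (2 + 13) mod 24
= 15 mod 24 = 15
Minutes unchanged → 15:01


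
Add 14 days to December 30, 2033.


January 13, 2034

Start: December 30, 2033
Add 14 days
December 30 → January 1: 31 - 30 + 1 = 2 days (14 - 2 = 12 left)
January 1 + 12 = January 13, 2034


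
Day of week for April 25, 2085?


Zeller's congruence:
q=25, m=4, k=85, j=20
h = (25 + ⌊13×5/5⌋ + 85 + ⌊85/4⌋ + ⌊20/4⌋ - 2×20) mod 7
= (25 + 13 + 85 + 21 + 5 - 40) mod 7
= 109 mod 7 = 4
h=4 → Wednesday

Wednesday


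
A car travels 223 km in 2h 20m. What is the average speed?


95.6 km/h

Distance: 223 km
Time: 2h 20m = 140 min = 140/60 = 7/3 hours
Speed = 223 ÷ (7/3) = 223 × 3 / 7 = 669/7 ≈ 95.6 km/h


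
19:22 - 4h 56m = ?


14:26

Start: 1162 minutes from midnight
Subtract: 296 minutes
Remaining: 1162 - 296 = 866
Hours: 14, Minutes: 26


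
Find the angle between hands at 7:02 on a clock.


Hour hand = 7×30 + 2×0.5 = 211.0°
Minute hand = 2×6 = 12°
Difference = |211.0 - 12| = 199.0°
Since > 180°: 360 - 199.0 = 161.0°

161.0°


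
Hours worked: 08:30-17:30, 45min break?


8h 15m (495 minutes)

Total time = (17×60+30) - (8×60+30)
= 1050 - 510 = 540 min
Minus break: 540 - 45 = 495 min
= 8h 15m


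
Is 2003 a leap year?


No

Rules: divisible by 4 AND (not by 100 OR by 400)
2003 ÷ 4 = 500 remainder 3 → not divisible by 4
Not divisible by 4 → not a leap year


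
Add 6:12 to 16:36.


22:48

Start: 996 minutes from midnight
Add: 372 minutes
Total: 1368 minutes
Hours: 1368 ÷ 60 = 22 remainder 48


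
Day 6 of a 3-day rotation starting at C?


Shift B

Shifts: A, B, C
Start: C (index 2)
Day 6: (2 + 6 - 1) mod 3
= 7 mod 3
= 1
Index 1 → shift B


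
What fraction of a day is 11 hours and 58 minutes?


Total minutes: 11×60 + 58 = 718
Day = 24×60 = 1440 minutes
Fraction = 718/1440 ≈ 0.4986
As a percentage: 718/1440 × 100 ≈ 49.86%

0.4986 (49.86%)


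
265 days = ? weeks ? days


37 weeks 6 days

Weeks: 265 ÷ 7 = 37 remainder 6


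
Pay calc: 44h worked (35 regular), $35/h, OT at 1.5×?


$1697.50

Regular: 35h × $35 = $1225.00
Overtime: 44 - 35 = 9h
OT pay: 9h × $35 × 1.5 = $472.50
Total = $1225.00 + $472.50 = $1697.50


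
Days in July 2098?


31 days

Month: July (month 7)
July has 31 days


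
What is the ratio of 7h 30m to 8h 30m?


15:17 (0.88)

Duration 1: 450 minutes
Duration 2: 510 minutes
Ratio = 450:510
GCD = 30
Simplified = 15:17
As a decimal: 15/17 ≈ 0.88


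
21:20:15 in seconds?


76815 seconds

Hours: 21 × 3600 = 75600
Minutes: 20 × 60 = 1200
Seconds: 15
Total = 75600 + 1200 + 15 = 76815


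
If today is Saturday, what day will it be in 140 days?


Start: Saturday (index 5)
(5 + 140) mod 7
= 145 mod 7
= 5
Index 5 → Saturday

Saturday


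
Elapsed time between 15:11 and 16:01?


End time in minutes: 16×60 + 1 = 961
Start time in minutes: 15×60 + 11 = 911
Difference = 961 - 911 = 50 minutes
= 0 hours 50 minutes

0h 50m


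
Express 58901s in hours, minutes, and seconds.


Hours: 58901 ÷ 3600 = 16 remainder 1301
Minutes: 1301 ÷ 60 = 21 remainder 41
Seconds: 41

16h 21m 41s


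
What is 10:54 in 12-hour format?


Hour: 10
10 < 12 → AM

10:54 AM


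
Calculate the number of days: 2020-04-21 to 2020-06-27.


From April 21, 2020 to June 27, 2020
Rest of April 2020: 30 - 21 = 9
Full months: May 31
Days into June 2020: 27
Total = 9 + 31 + 27 = 67 days

67 days


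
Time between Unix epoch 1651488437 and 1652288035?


Difference = 1652288035 - 1651488437 = 799598 seconds
In hours: 799598 / 3600 ≈ 222.1
In days: 799598 / 86400 ≈ 9.25

799598 seconds (222.1 hours / 9.25 days)


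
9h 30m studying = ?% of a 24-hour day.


39.6%

Time: 570 minutes
Day: 1440 minutes
Percentage = (570/1440) × 100 ≈ 39.6%


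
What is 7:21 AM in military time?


07:21

Input: 7:21 AM
AM hour stays: 7


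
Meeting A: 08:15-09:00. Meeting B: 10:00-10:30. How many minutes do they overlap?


0 minutes

Meeting A: 495-540 (in minutes from midnight)
Meeting B: 600-630
Overlap start = max(495, 600) = 600
Overlap end = min(540, 630) = 540
Overlap = max(0, 540 - 600) = 0 min


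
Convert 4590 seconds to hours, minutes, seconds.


Hours: 4590 ÷ 3600 = 1 remainder 990
Minutes: 990 ÷ 60 = 16 remainder 30
Seconds: 30

1h 16m 30s


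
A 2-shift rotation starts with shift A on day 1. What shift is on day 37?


Shift A

Shifts: A, B
Start: A (index 0)
Day 37: (0 + 37 - 1) mod 2
= 36 mod 2
= 0
Index 0 → shift A


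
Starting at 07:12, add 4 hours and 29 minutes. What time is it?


Start: 432 minutes from midnight
Add: 269 minutes
Total: 701 minutes
Hours: 701 ÷ 60 = 11 remainder 41

11:41


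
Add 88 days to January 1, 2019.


March 30, 2019

Start: January 1, 2019
Add 88 days
January 1 → February 1: 31 - 1 + 1 = 31 days (88 - 31 = 57 left)
February 1 → March 1: 28 - 1 + 1 = 28 days (57 - 28 = 29 left)
March 1 + 29 = March 30, 2019


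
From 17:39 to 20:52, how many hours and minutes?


End time in minutes: 20×60 + 52 = 1252
Start time in minutes: 17×60 + 39 = 1059
Difference = 1252 - 1059 = 193 minutes
= 3 hours 13 minutes

3h 13m


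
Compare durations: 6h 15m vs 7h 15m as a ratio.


25:29 (0.86)

Duration 1: 375 minutes
Duration 2: 435 minutes
Ratio = 375:435
GCD = 15
Simplified = 25:29
As a decimal: 25/29 ≈ 0.86


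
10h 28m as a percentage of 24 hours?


Total minutes: 10×60 + 28 = 628
Day = 24×60 = 1440 minutes
Fraction = 628/1440 ≈ 0.4361
As a percentage: 628/1440 × 100 ≈ 43.61%

0.4361 (43.61%)


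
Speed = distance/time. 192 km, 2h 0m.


Distance: 192 km
Time: 2 hours
Speed = 192 / 2 = 96.0 km/h

96.0 km/h


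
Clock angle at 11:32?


Hour hand = 11×30 + 32×0.5 = 346.0°
Minute hand = 32×6 = 192°
Difference = |346.0 - 192| = 154.0°

154.0°


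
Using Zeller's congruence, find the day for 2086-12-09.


Monday

Zeller's congruence:
q=9, m=12, k=86, j=20
h = (9 + ⌊13×13/5⌋ + 86 + ⌊86/4⌋ + ⌊20/4⌋ - 2×20) mod 7
= (9 + 33 + 86 + 21 + 5 - 40) mod 7
= 114 mod 7 = 2
h=2 → Monday


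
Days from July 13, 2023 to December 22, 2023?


162 days

From July 13, 2023 to December 22, 2023
Rest of July 2023: 31 - 13 = 18
Full months: August 31, September 30, October 31, November 30
Days into December 2023: 22
Total = 18 + 31 + 30 + 31 + 30 + 22 = 162 days


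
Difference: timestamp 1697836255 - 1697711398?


124857 seconds (34.7 hours / 1.45 days)

Difference = 1697836255 - 1697711398 = 124857 seconds
In hours: 124857 / 3600 ≈ 34.7
In days: 124857 / 86400 ≈ 1.45


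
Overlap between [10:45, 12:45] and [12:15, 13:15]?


Meeting A: 645-765 (in minutes from midnight)
Meeting B: 735-795
Overlap start = max(645, 735) = 735
Overlap end = min(765, 795) = 765
Overlap = max(0, 765 - 735) = 30 min

30 minutes


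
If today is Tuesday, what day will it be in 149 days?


Start: Tuesday (index 1)
(1 + 149) mod 7
= 150 mod 7
= 3
Index 3 → Thursday

Thursday


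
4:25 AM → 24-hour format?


04:25

Input: 4:25 AM
AM hour stays: 4


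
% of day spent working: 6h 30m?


27.1%

Time: 390 minutes
Day: 1440 minutes
Percentage = (390/1440) × 100 ≈ 27.1%


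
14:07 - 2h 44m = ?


11:23

Start: 847 minutes from midnight
Subtract: 164 minutes
Remaining: 847 - 164 = 683
Hours: 11, Minutes: 23


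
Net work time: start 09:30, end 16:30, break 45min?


6h 15m (375 minutes)

Total time = (16×60+30) - (9×60+30)
= 990 - 570 = 420 min
Minus break: 420 - 45 = 375 min
= 6h 15m


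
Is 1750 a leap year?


Rules: divisible by 4 AND (not by 100 OR by 400)
1750 ÷ 4 = 437 remainder 2 → not divisible by 4
Not divisible by 4 → not a leap year

No


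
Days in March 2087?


31 days

Month: March (month 3)
March has 31 days


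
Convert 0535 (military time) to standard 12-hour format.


5:35 AM

Hour: 5
5 < 12 → AM


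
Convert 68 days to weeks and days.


9 weeks 5 days

Weeks: 68 ÷ 7 = 9 remainder 5


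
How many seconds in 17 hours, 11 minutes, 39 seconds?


Hours: 17 × 3600 = 61200
Minutes: 11 × 60 = 660
Seconds: 39
Total = 61200 + 660 + 39 = 61899

61899 seconds


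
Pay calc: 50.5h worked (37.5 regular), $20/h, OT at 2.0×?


$1270.00

Regular: 37.5h × $20 = $750.00
Overtime: 50.5 - 37.5 = 13.0h
OT pay: 13.0h × $20 × 2.0 = $520.00
Total = $750.00 + $520.00 = $1270.00


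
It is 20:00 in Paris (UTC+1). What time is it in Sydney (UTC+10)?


Time difference = UTC+10 - UTC+1 = +9 hours
New hour = (20 + 9) mod 24
= 29 mod 24 = 5
Minutes unchanged → 05:00; 29 ≥ 24 → next day

05:00 (next day)


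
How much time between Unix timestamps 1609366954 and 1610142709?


Difference = 1610142709 - 1609366954 = 775755 seconds
In hours: 775755 / 3600 ≈ 215.5
In days: 775755 / 86400 ≈ 8.98

775755 seconds (215.5 hours / 8.98 days)


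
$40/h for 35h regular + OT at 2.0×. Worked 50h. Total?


Regular: 35h × $40 = $1400.00
Overtime: 50 - 35 = 15h
OT pay: 15h × $40 × 2.0 = $1200.00
Total = $1400.00 + $1200.00 = $2600.00

$2600.00


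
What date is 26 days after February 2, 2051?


Start: February 2, 2051
Add 26 days
February 2 + 26 = February 28, 2051

February 28, 2051


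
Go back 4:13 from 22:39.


18:26

Start: 1359 minutes from midnight
Subtract: 253 minutes
Remaining: 1359 - 253 = 1106
Hours: 18, Minutes: 26


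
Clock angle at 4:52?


Hour hand = 4×30 + 52×0.5 = 146.0°
Minute hand = 52×6 = 312°
Difference = |146.0 - 312| = 166.0°

166.0°


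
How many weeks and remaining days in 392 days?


Weeks: 392 ÷ 7 = 56 remainder 0

56 weeks 0 days


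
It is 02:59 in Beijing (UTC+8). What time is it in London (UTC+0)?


Time difference = UTC+0 - UTC+8 = -8 hours
New hour = (2 -8) mod 24
= -6 mod 24 = 18
Minutes unchanged → 18:59; -6 < 0 → previous day

18:59 (previous day)


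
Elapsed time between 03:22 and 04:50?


End time in minutes: 4×60 + 50 = 290
Start time in minutes: 3×60 + 22 = 202
Difference = 290 - 202 = 88 minutes
= 1 hours 28 minutes

1h 28m


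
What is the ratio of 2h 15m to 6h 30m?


Duration 1: 135 minutes
Duration 2: 390 minutes
Ratio = 135:390
GCD = 15
Simplified = 9:26
As a decimal: 9/26 ≈ 0.35

9:26 (0.35)


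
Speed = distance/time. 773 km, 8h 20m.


Distance: 773 km
Time: 8h 20m = 500 min = 500/60 = 25/3 hours
Speed = 773 ÷ (25/3) = 773 × 3 / 25 = 2319/25 ≈ 92.8 km/h

92.8 km/h


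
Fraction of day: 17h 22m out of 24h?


Total minutes: 17×60 + 22 = 1042
Day = 24×60 = 1440 minutes
Fraction = 1042/1440 ≈ 0.7236
As a percentage: 1042/1440 × 100 ≈ 72.36%

0.7236 (72.36%)


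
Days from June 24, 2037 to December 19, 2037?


From June 24, 2037 to December 19, 2037
Rest of June 2037: 30 - 24 = 6
Full months: July 31, August 31, September 30, October 31, November 30
Days into December 2037: 19
Total = 6 + 31 + 31 + 30 + 31 + 30 + 19 = 178 days

178 days


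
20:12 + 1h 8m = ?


Start: 1212 minutes from midnight
Add: 68 minutes
Total: 1280 minutes
Hours: 1280 ÷ 60 = 21 remainder 20

21:20


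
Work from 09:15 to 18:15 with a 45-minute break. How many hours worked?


8h 15m (495 minutes)

Total time = (18×60+15) - (9×60+15)
= 1095 - 555 = 540 min
Minus break: 540 - 45 = 495 min
= 8h 15m


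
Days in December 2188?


31 days

Month: December (month 12)
December has 31 days


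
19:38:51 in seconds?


Hours: 19 × 3600 = 68400
Minutes: 38 × 60 = 2280
Seconds: 51
Total = 68400 + 2280 + 51 = 70731

70731 seconds


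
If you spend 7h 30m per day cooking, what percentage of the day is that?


Time: 450 minutes
Day: 1440 minutes
Percentage = (450/1440) × 100 ≈ 31.3%

31.3%


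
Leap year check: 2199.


No

Rules: divisible by 4 AND (not by 100 OR by 400)
2199 ÷ 4 = 549 remainder 3 → not divisible by 4
Not divisible by 4 → not a leap year


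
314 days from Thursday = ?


Start: Thursday (index 3)
(3 + 314) mod 7
= 317 mod 7
= 2
Index 2 → Wednesday

Wednesday


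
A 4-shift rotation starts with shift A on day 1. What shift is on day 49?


Shift A

Shifts: A, B, C, D
Start: A (index 0)
Day 49: (0 + 49 - 1) mod 4
= 48 mod 4
= 0
Index 0 → shift A


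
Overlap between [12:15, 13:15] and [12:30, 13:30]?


45 minutes

Meeting A: 735-795 (in minutes from midnight)
Meeting B: 750-810
Overlap start = max(735, 750) = 750
Overlap end = min(795, 810) = 795
Overlap = max(0, 795 - 750) = 45 min


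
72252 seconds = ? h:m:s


20h 4m 12s

Hours: 72252 ÷ 3600 = 20 remainder 252
Minutes: 252 ÷ 60 = 4 remainder 12
Seconds: 12


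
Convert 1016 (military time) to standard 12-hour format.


Hour: 10
10 < 12 → AM

10:16 AM


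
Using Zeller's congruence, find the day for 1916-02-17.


Thursday

Zeller's congruence:
q=17, m=14, k=15, j=19
h = (17 + ⌊13×15/5⌋ + 15 + ⌊15/4⌋ + ⌊19/4⌋ - 2×19) mod 7
= (17 + 39 + 15 + 3 + 4 - 38) mod 7
= 40 mod 7 = 5
h=5 → Thursday


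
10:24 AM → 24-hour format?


Input: 10:24 AM
AM hour stays: 10

10:24


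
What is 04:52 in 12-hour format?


4:52 AM

Hour: 4
4 < 12 → AM


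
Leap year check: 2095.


No

Rules: divisible by 4 AND (not by 100 OR by 400)
2095 ÷ 4 = 523 remainder 3 → not divisible by 4
Not divisible by 4 → not a leap year


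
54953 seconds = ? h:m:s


Hours: 54953 ÷ 3600 = 15 remainder 953
Minutes: 953 ÷ 60 = 15 remainder 53
Seconds: 53

15h 15m 53s


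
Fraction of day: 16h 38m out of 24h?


0.6931 (69.31%)

Total minutes: 16×60 + 38 = 998
Day = 24×60 = 1440 minutes
Fraction = 998/1440 ≈ 0.6931
As a percentage: 998/1440 × 100 ≈ 69.31%


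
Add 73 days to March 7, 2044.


May 19, 2044

Start: March 7, 2044
Add 73 days
March 7 → April 1: 31 - 7 + 1 = 25 days (73 - 25 = 48 left)
April 1 → May 1: 30 - 1 + 1 = 30 days (48 - 30 = 18 left)
May 1 + 18 = May 19, 2044


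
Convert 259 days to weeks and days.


Weeks: 259 ÷ 7 = 37 remainder 0

37 weeks 0 days


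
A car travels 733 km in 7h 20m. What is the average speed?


100.0 km/h

Distance: 733 km
Time: 7h 20m = 440 min = 440/60 = 22/3 hours
Speed = 733 ÷ (22/3) = 733 × 3 / 22 = 2199/22 ≈ 100.0 km/h


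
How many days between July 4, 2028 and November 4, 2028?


From July 4, 2028 to November 4, 2028
Rest of July 2028: 31 - 4 = 27
Full months: August 31, September 30, October 31
Days into November 2028: 4
Total = 27 + 31 + 30 + 31 + 4 = 123 days

123 days


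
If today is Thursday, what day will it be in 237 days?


Wednesday

Start: Thursday (index 3)
(3 + 237) mod 7
= 240 mod 7
= 2
Index 2 → Wednesday


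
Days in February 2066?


28 days

Month: February (month 2)
February: 28 or 29 (leap year)
2066 leap year? No


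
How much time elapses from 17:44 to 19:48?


End time in minutes: 19×60 + 48 = 1188
Start time in minutes: 17×60 + 44 = 1064
Difference = 1188 - 1064 = 124 minutes
= 2 hours 4 minutes

2h 4m


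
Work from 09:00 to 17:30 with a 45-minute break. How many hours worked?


7h 45m (465 minutes)

Total time = (17×60+30) - (9×60+0)
= 1050 - 540 = 510 min
Minus break: 510 - 45 = 465 min
= 7h 45m


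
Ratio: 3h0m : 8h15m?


Duration 1: 180 minutes
Duration 2: 495 minutes
Ratio = 180:495
GCD = 45
Simplified = 4:11
As a decimal: 4/11 ≈ 0.36

4:11 (0.36)


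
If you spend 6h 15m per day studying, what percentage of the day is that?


26.0%

Time: 375 minutes
Day: 1440 minutes
Percentage = (375/1440) × 100 ≈ 26.0%


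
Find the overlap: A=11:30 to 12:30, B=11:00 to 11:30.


0 minutes

Meeting A: 690-750 (in minutes from midnight)
Meeting B: 660-690
Overlap start = max(690, 660) = 690
Overlap end = min(750, 690) = 690
Overlap = max(0, 690 - 690) = 0 min


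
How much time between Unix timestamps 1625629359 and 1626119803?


490444 seconds (136.2 hours / 5.68 days)

Difference = 1626119803 - 1625629359 = 490444 seconds
In hours: 490444 / 3600 ≈ 136.2
In days: 490444 / 86400 ≈ 5.68


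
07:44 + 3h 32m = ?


11:16

Start: 464 minutes from midnight
Add: 212 minutes
Total: 676 minutes
Hours: 676 ÷ 60 = 11 remainder 16


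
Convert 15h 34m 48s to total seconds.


Hours: 15 × 3600 = 54000
Minutes: 34 × 60 = 2040
Seconds: 48
Total = 54000 + 2040 + 48 = 56088

56088 seconds


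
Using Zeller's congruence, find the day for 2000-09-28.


Zeller's congruence:
q=28, m=9, k=0, j=20
h = (28 + ⌊13×10/5⌋ + 0 + ⌊0/4⌋ + ⌊20/4⌋ - 2×20) mod 7
= (28 + 26 + 0 + 0 + 5 - 40) mod 7
= 19 mod 7 = 5
h=5 → Thursday

Thursday


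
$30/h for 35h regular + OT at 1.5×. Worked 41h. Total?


$1320.00

Regular: 35h × $30 = $1050.00
Overtime: 41 - 35 = 6h
OT pay: 6h × $30 × 1.5 = $270.00
Total = $1050.00 + $270.00 = $1320.00


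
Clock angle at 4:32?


56.0°

Hour hand = 4×30 + 32×0.5 = 136.0°
Minute hand = 32×6 = 192°
Difference = |136.0 - 192| = 56.0°


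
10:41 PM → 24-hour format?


Input: 10:41 PM
PM: 10 + 12 = 22

22:41


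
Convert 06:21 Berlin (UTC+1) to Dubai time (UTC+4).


Time difference = UTC+4 - UTC+1 = +3 hours
New hour = (6 + 3) mod 24
= 9 mod 24 = 9
Minutes unchanged → 09:21

09:21


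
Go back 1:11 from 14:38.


Start: 878 minutes from midnight
Subtract: 71 minutes
Remaining: 878 - 71 = 807
Hours: 13, Minutes: 27

13:27


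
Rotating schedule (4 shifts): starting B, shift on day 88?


Shifts: A, B, C, D
Start: B (index 1)
Day 88: (1 + 88 - 1) mod 4
= 88 mod 4
= 0
Index 0 → shift A

Shift A


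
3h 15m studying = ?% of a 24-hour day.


Time: 195 minutes
Day: 1440 minutes
Percentage = (195/1440) × 100 ≈ 13.5%

13.5%


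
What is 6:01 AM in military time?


Input: 6:01 AM
AM hour stays: 6

06:01


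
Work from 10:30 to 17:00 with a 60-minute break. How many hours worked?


5h 30m (330 minutes)

Total time = (17×60+0) - (10×60+30)
= 1020 - 630 = 390 min
Minus break: 390 - 60 = 330 min
= 5h 30m


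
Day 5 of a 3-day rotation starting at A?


Shift B

Shifts: A, B, C
Start: A (index 0)
Day 5: (0 + 5 - 1) mod 3
= 4 mod 3
= 1
Index 1 → shift B


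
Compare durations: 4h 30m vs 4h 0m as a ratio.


9:8 (1.13)

Duration 1: 270 minutes
Duration 2: 240 minutes
Ratio = 270:240
GCD = 30
Simplified = 9:8
As a decimal: 9/8 ≈ 1.13


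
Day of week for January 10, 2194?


Friday

Zeller's congruence:
q=10, m=13, k=93, j=21
h = (10 + ⌊13×14/5⌋ + 93 + ⌊93/4⌋ + ⌊21/4⌋ - 2×21) mod 7
= (10 + 36 + 93 + 23 + 5 - 42) mod 7
= 125 mod 7 = 6
h=6 → Friday


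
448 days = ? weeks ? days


64 weeks 0 days

Weeks: 448 ÷ 7 = 64 remainder 0


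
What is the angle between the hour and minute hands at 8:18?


141.0°

Hour hand = 8×30 + 18×0.5 = 249.0°
Minute hand = 18×6 = 108°
Difference = |249.0 - 108| = 141.0°


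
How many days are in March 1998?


Month: March (month 3)
March has 31 days

31 days


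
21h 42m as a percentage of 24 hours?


0.9042 (90.42%)

Total minutes: 21×60 + 42 = 1302
Day = 24×60 = 1440 minutes
Fraction = 1302/1440 ≈ 0.9042
As a percentage: 1302/1440 × 100 ≈ 90.42%


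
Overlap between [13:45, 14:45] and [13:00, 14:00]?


15 minutes

Meeting A: 825-885 (in minutes from midnight)
Meeting B: 780-840
Overlap start = max(825, 780) = 825
Overlap end = min(885, 840) = 840
Overlap = max(0, 840 - 825) = 15 min


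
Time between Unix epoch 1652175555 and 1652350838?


Difference = 1652350838 - 1652175555 = 175283 seconds
In hours: 175283 / 3600 ≈ 48.7
In days: 175283 / 86400 ≈ 2.03

175283 seconds (48.7 hours / 2.03 days)


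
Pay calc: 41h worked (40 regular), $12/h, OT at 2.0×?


$504.00

Regular: 40h × $12 = $480.00
Overtime: 41 - 40 = 1h
OT pay: 1h × $12 × 2.0 = $24.00
Total = $480.00 + $24.00 = $504.00


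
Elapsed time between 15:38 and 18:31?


2h 53m

End time in minutes: 18×60 + 31 = 1111
Start time in minutes: 15×60 + 38 = 938
Difference = 1111 - 938 = 173 minutes
= 2 hours 53 minutes


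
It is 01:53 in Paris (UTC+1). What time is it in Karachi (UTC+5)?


05:53

Time difference = UTC+5 - UTC+1 = +4 hours
New hour = (1 + 4) mod 24
= 5 mod 24 = 5
Minutes unchanged → 05:53


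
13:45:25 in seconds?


49525 seconds

Hours: 13 × 3600 = 46800
Minutes: 45 × 60 = 2700
Seconds: 25
Total = 46800 + 2700 + 25 = 49525


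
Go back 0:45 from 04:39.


Start: 279 minutes from midnight
Subtract: 45 minutes
Remaining: 279 - 45 = 234
Hours: 3, Minutes: 54

03:54


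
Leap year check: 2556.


Yes

Rules: divisible by 4 AND (not by 100 OR by 400)
2556 ÷ 4 = 639 exactly → divisible by 4
2556 ÷ 100 = 25 remainder 56 → not divisible by 100
Divisible by 4 but not by 100 → leap year


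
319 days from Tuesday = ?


Start: Tuesday (index 1)
(1 + 319) mod 7
= 320 mod 7
= 5
Index 5 → Saturday

Saturday


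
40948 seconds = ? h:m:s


11h 22m 28s

Hours: 40948 ÷ 3600 = 11 remainder 1348
Minutes: 1348 ÷ 60 = 22 remainder 28
Seconds: 28


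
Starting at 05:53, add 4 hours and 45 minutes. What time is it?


Start: 353 minutes from midnight
Add: 285 minutes
Total: 638 minutes
Hours: 638 ÷ 60 = 10 remainder 38

10:38


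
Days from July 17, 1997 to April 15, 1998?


From July 17, 1997 to April 15, 1998
Rest of July 1997: 31 - 17 = 14
Full months: August 31, September 30, October 31, November 30, December 31, January 31, February 1998 28, March 31
Days into April 1998: 15
Total = 14 + 31 + 30 + 31 + 30 + 31 + 31 + 28 + 31 + 15 = 272 days

272 days


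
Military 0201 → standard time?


Hour: 2
2 < 12 → AM

2:01 AM


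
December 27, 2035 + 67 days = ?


March 3, 2036

Start: December 27, 2035
Add 67 days
December 27 → January 1: 31 - 27 + 1 = 5 days (67 - 5 = 62 left)
January 1 → February 1: 31 - 1 + 1 = 31 days (62 - 31 = 31 left)
February 1 → March 1: 29 - 1 + 1 = 29 days (31 - 29 = 2 left)
March 1 + 2 = March 3, 2036


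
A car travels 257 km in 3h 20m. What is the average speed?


Distance: 257 km
Time: 3h 20m = 200 min = 200/60 = 10/3 hours
Speed = 257 ÷ (10/3) = 257 × 3 / 10 = 771/10 = 77.1 km/h

77.1 km/h


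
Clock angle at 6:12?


114.0°

Hour hand = 6×30 + 12×0.5 = 186.0°
Minute hand = 12×6 = 72°
Difference = |186.0 - 72| = 114.0°


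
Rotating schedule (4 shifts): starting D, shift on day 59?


Shifts: A, B, C, D
Start: D (index 3)
Day 59: (3 + 59 - 1) mod 4
= 61 mod 4
= 1
Index 1 → shift B

Shift B


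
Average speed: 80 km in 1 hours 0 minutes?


80.0 km/h

Distance: 80 km
Time: 1 hours
Speed = 80 / 1 = 80.0 km/h


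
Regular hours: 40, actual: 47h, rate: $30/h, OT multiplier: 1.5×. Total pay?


Regular: 40h × $30 = $1200.00
Overtime: 47 - 40 = 7h
OT pay: 7h × $30 × 1.5 = $315.00
Total = $1200.00 + $315.00 = $1515.00

$1515.00


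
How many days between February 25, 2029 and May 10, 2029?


74 days

From February 25, 2029 to May 10, 2029
Rest of February 2029: 28 - 25 = 3
Full months: March 31, April 30
Days into May 2029: 10
Total = 3 + 31 + 30 + 10 = 74 days


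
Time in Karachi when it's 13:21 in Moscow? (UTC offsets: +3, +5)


15:21

Time difference = UTC+5 - UTC+3 = +2 hours
New hour = (13 + 2) mod 24
= 15 mod 24 = 15
Minutes unchanged → 15:21


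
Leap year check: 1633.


Rules: divisible by 4 AND (not by 100 OR by 400)
1633 ÷ 4 = 408 remainder 1 → not divisible by 4
Not divisible by 4 → not a leap year

No


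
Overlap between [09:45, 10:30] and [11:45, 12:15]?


0 minutes

Meeting A: 585-630 (in minutes from midnight)
Meeting B: 705-735
Overlap start = max(585, 705) = 705
Overlap end = min(630, 735) = 630
Overlap = max(0, 630 - 705) = 0 min


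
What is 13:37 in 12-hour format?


Hour: 13
13 - 12 = 1 → PM

1:37 PM


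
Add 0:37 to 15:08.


15:45

Start: 908 minutes from midnight
Add: 37 minutes
Total: 945 minutes
Hours: 945 ÷ 60 = 15 remainder 45


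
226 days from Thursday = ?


Saturday

Start: Thursday (index 3)
(3 + 226) mod 7
= 229 mod 7
= 5
Index 5 → Saturday


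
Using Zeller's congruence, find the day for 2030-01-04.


Zeller's congruence:
q=4, m=13, k=29, j=20
h = (4 + ⌊13×14/5⌋ + 29 + ⌊29/4⌋ + ⌊20/4⌋ - 2×20) mod 7
= (4 + 36 + 29 + 7 + 5 - 40) mod 7
= 41 mod 7 = 6
h=6 → Friday

Friday


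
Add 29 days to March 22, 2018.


Start: March 22, 2018
Add 29 days
March 22 → April 1: 31 - 22 + 1 = 10 days (29 - 10 = 19 left)
April 1 + 19 = April 20, 2018

April 20, 2018


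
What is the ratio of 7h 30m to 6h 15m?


6:5 (1.20)

Duration 1: 450 minutes
Duration 2: 375 minutes
Ratio = 450:375
GCD = 75
Simplified = 6:5
As a decimal: 6/5 = 1.20


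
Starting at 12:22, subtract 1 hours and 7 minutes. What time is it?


11:15

Start: 742 minutes from midnight
Subtract: 67 minutes
Remaining: 742 - 67 = 675
Hours: 11, Minutes: 15
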